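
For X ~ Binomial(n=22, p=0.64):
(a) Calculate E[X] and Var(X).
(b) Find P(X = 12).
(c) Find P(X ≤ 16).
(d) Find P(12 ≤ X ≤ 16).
(a) E[X] = 14.0800, Var(X) = 5.0688
(b) P(X = 12) = 0.111648
(c) P(X ≤ 16) = 0.859758
(d) P(12 ≤ X ≤ 16) = 0.732946

We have X ~ Binomial(n=22, p=0.64).

(a) Moments:
E[X] = 14.0800
Var(X) = 5.0688
σ = √Var(X) = 2.2514

(b) Point probability using PMF:
P(X = 12) = 0.111648

(c) Cumulative probability using CDF:
P(X ≤ 16) = F(16) = 0.859758

(d) Range probability:
P(12 ≤ X ≤ 16) = P(X ≤ 16) - P(X ≤ 11)
                   = F(16) - F(11)
                   = 0.859758 - 0.126812
                   = 0.732946

This means approximately 73.3% of outcomes fall in the interval [12, 16].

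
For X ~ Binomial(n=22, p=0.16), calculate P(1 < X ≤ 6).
0.837880

We have X ~ Binomial(n=22, p=0.16).

To find P(1 < X ≤ 6), we use:
P(1 < X ≤ 6) = P(X ≤ 6) - P(X ≤ 1)
                 = F(6) - F(1)
                 = 0.949914 - 0.112034
                 = 0.837880

So there's approximately a 83.8% chance that X falls in this range.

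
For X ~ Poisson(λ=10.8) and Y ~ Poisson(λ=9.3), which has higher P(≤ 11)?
Y has higher probability (P(Y ≤ 11) = 0.7730 > P(X ≤ 11) = 0.6031)

Compute P(≤ 11) for each distribution:

X ~ Poisson(λ=10.8):
P(X ≤ 11) = 0.6031

Y ~ Poisson(λ=9.3):
P(Y ≤ 11) = 0.7730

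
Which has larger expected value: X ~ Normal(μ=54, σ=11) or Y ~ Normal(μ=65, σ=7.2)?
Y has larger mean (65.0000 > 54.0000)

Compute the expected value for each distribution:

X ~ Normal(μ=54, σ=11):
E[X] = 54.0000

Y ~ Normal(μ=65, σ=7.2):
E[Y] = 65.0000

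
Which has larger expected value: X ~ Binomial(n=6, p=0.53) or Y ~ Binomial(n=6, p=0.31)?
X has larger mean (3.1800 > 1.8600)

Compute the expected value for each distribution:

X ~ Binomial(n=6, p=0.53):
E[X] = 3.1800

Y ~ Binomial(n=6, p=0.31):
E[Y] = 1.8600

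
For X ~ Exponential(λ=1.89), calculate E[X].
0.5291

We have X ~ Exponential(λ=1.89).

For an Exponential distribution with λ=1.89:
E[X] = 0.5291

This is the expected (average) value of X.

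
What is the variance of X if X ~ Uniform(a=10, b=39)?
70.0833

We have X ~ Uniform(a=10, b=39).

For a Uniform distribution with a=10, b=39:
Var(X) = 70.0833

The variance measures the spread of the distribution around the mean.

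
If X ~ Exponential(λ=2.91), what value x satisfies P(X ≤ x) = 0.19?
0.0724

We have X ~ Exponential(λ=2.91).

We want to find x such that P(X ≤ x) = 0.19.

This is the 19th percentile, which means 19% of values fall below this point.

Using the inverse CDF (quantile function):
x = F⁻¹(0.19) = 0.0724

Verification: P(X ≤ 0.0724) = 0.19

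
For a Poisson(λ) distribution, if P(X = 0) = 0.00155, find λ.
λ = 6.4695

For a Poisson(λ) distribution, the PMF at 0 is:
P(X = 0) = λ^0 e^(-λ) / 0! = e^(-λ)

Given P(X = 0) = 0.00155:
e^(-λ) = 0.00155
-λ = ln(0.00155)
λ = -ln(0.00155) = 6.4695

Verification: e^(-6.4695) = 0.00155 ✓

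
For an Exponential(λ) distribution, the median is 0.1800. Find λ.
λ = 3.8508

For X ~ Exponential(λ), the CDF is F(x) = 1 - e^(-λx).
The median m satisfies F(m) = 0.5:
1 - e^(-λm) = 0.5
e^(-λm) = 0.5
λm = ln(2)
m = ln(2) / λ

Given m = 0.1800:
λ = ln(2) / 0.1800 = 0.693147 / 0.1800 = 3.8508

Verification: ln(2) / 3.8508 = 0.1800 ✓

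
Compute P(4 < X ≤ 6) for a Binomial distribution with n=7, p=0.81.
0.639964

We have X ~ Binomial(n=7, p=0.81).

To find P(4 < X ≤ 6), we use:
P(4 < X ≤ 6) = P(X ≤ 6) - P(X ≤ 4)
                 = F(6) - F(4)
                 = 0.771232 - 0.131268
                 = 0.639964

So there's approximately a 64.0% chance that X falls in this range.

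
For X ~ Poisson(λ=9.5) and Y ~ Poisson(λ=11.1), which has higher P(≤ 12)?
X has higher probability (P(X ≤ 12) = 0.8364 > P(Y ≤ 12) = 0.6777)

Compute P(≤ 12) for each distribution:

X ~ Poisson(λ=9.5):
P(X ≤ 12) = 0.8364

Y ~ Poisson(λ=11.1):
P(Y ≤ 12) = 0.6777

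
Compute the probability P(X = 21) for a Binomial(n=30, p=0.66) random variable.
0.141022

We have X ~ Binomial(n=30, p=0.66).

For a Binomial distribution, the PMF gives us the probability of each outcome.

Using the PMF formula:
P(X = 21) = 0.141022

Rounded to 4 decimal places: 0.1410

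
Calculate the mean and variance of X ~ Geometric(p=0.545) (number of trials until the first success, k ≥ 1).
E[X] = 1.8349, Var(X) = 1.5319

We have X ~ Geometric(p=0.545) (number of trials until the first success, k ≥ 1).

For a Geometric distribution with p=0.545 (number of trials until the first success, k ≥ 1):

Expected value:
E[X] = 1.8349

Variance:
Var(X) = 1.5319

Standard deviation:
σ = √Var(X) = 1.2377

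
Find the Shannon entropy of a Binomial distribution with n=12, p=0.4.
1.9456 nats

We have X ~ Binomial(n=12, p=0.4).

The Shannon entropy measures the uncertainty or information content of the distribution.

For a Binomial distribution with n=12, p=0.4:
H(X) = 1.9456 nats

(In bits, this would be 2.8069 bits.)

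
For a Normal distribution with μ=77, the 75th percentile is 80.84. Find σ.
σ = 5.6932

For X ~ Normal(μ, σ), the p-th percentile satisfies x = μ + z_p × σ,
where z_p = Φ⁻¹(p) is the standard normal quantile.

Step 1: z_{0.75} = Φ⁻¹(0.75) = 0.6745

Step 2: Solve for σ:
80.84 = 77 + 0.6745 × σ
σ = (80.84 - 77) / 0.6745
σ = 3.84 / 0.6745
σ = 5.6932

Verification: μ + z × σ = 77 + 0.6745 × 5.6932 = 80.84 ✓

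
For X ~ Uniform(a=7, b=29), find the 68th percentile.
21.9600

We have X ~ Uniform(a=7, b=29).

We want to find x such that P(X ≤ x) = 0.68.

This is the 68th percentile, which means 68% of values fall below this point.

Using the inverse CDF (quantile function):
x = F⁻¹(0.68) = 21.9600

Verification: P(X ≤ 21.9600) = 0.68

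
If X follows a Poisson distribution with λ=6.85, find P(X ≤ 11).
0.953138

We have X ~ Poisson(λ=6.85).

The CDF gives us P(X ≤ k).

Using the CDF:
P(X ≤ 11) = 0.953138

This means there's approximately a 95.3% chance that X is at most 11.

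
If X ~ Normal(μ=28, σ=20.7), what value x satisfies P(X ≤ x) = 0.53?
29.5581

We have X ~ Normal(μ=28, σ=20.7).

We want to find x such that P(X ≤ x) = 0.53.

This is the 53rd percentile, which means 53% of values fall below this point.

Using the inverse CDF (quantile function):
x = F⁻¹(0.53) = 29.5581

Verification: P(X ≤ 29.5581) = 0.53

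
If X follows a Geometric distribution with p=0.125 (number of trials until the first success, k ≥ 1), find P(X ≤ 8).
0.656391

We have X ~ Geometric(p=0.125) (number of trials until the first success, k ≥ 1).

The CDF gives us P(X ≤ k).

Using the CDF:
P(X ≤ 8) = 0.656391

This means there's approximately a 65.6% chance that X is at most 8.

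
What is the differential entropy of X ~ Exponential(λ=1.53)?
0.5747 nats

We have X ~ Exponential(λ=1.53).

The differential entropy measures the uncertainty or information content of the distribution.

For an Exponential distribution with λ=1.53:
h(X) = 0.5747 nats

(In bits, this would be 0.8292 bits.)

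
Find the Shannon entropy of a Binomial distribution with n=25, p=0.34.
2.2794 nats

We have X ~ Binomial(n=25, p=0.34).

The Shannon entropy measures the uncertainty or information content of the distribution.

For a Binomial distribution with n=25, p=0.34:
H(X) = 2.2794 nats

(In bits, this would be 3.2884 bits.)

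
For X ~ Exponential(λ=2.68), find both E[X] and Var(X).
E[X] = 0.3731, Var(X) = 0.1392

We have X ~ Exponential(λ=2.68).

For an Exponential distribution with λ=2.68:

Expected value:
E[X] = 0.3731

Variance:
Var(X) = 0.1392

Standard deviation:
σ = √Var(X) = 0.3731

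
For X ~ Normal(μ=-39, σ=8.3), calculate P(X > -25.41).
0.050779

We have X ~ Normal(μ=-39, σ=8.3).

P(X > -25.41) = 1 - P(X ≤ -25.41)
                = 1 - F(-25.41)
                = 1 - 0.949221
                = 0.050779

So there's approximately a 5.1% chance that X exceeds -25.41.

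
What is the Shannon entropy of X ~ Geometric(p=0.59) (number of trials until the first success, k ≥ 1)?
1.1472 nats

We have X ~ Geometric(p=0.59) (number of trials until the first success, k ≥ 1).

The Shannon entropy measures the uncertainty or information content of the distribution.

For a Geometric distribution with p=0.59 (number of trials until the first success, k ≥ 1):
H(X) = 1.1472 nats

(In bits, this would be 1.6551 bits.)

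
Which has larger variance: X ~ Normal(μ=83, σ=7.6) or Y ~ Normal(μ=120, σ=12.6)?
Y has larger variance (158.7600 > 57.7600)

Compute the variance for each distribution:

X ~ Normal(μ=83, σ=7.6):
Var(X) = 57.7600

Y ~ Normal(μ=120, σ=12.6):
Var(Y) = 158.7600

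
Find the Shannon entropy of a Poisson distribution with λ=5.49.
2.2532 nats

We have X ~ Poisson(λ=5.49).

The Shannon entropy measures the uncertainty or information content of the distribution.

For a Poisson distribution with λ=5.49:
H(X) = 2.2532 nats

(In bits, this would be 3.2507 bits.)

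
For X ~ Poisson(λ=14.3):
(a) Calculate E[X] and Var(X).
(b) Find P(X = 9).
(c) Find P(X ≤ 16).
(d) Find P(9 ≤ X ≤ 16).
(a) E[X] = 14.3000, Var(X) = 14.3000
(b) P(X = 9) = 0.042447
(c) P(X ≤ 16) = 0.729418
(d) P(9 ≤ X ≤ 16) = 0.675926

We have X ~ Poisson(λ=14.3).

(a) Moments:
E[X] = 14.3000
Var(X) = 14.3000
σ = √Var(X) = 3.7815

(b) Point probability using PMF:
P(X = 9) = 0.042447

(c) Cumulative probability using CDF:
P(X ≤ 16) = F(16) = 0.729418

(d) Range probability:
P(9 ≤ X ≤ 16) = P(X ≤ 16) - P(X ≤ 8)
                   = F(16) - F(8)
                   = 0.729418 - 0.053492
                   = 0.675926

This means approximately 67.6% of outcomes fall in the interval [9, 16].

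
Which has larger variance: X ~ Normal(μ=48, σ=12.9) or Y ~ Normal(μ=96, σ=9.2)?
X has larger variance (166.4100 > 84.6400)

Compute the variance for each distribution:

X ~ Normal(μ=48, σ=12.9):
Var(X) = 166.4100

Y ~ Normal(μ=96, σ=9.2):
Var(Y) = 84.6400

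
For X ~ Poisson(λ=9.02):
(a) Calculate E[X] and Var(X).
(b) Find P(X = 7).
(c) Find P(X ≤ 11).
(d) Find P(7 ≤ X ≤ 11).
(a) E[X] = 9.0200, Var(X) = 9.0200
(b) P(X = 7) = 0.116595
(c) P(X ≤ 11) = 0.801064
(d) P(7 ≤ X ≤ 11) = 0.596099

We have X ~ Poisson(λ=9.02).

(a) Moments:
E[X] = 9.0200
Var(X) = 9.0200
σ = √Var(X) = 3.0033

(b) Point probability using PMF:
P(X = 7) = 0.116595

(c) Cumulative probability using CDF:
P(X ≤ 11) = F(11) = 0.801064

(d) Range probability:
P(7 ≤ X ≤ 11) = P(X ≤ 11) - P(X ≤ 6)
                   = F(11) - F(6)
                   = 0.801064 - 0.204965
                   = 0.596099

This means approximately 59.6% of outcomes fall in the interval [7, 11].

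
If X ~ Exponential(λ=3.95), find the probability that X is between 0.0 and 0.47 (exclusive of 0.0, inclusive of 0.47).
0.843782

We have X ~ Exponential(λ=3.95).

To find P(0.0 < X ≤ 0.47), we use:
P(0.0 < X ≤ 0.47) = P(X ≤ 0.47) - P(X ≤ 0.0)
                 = F(0.47) - F(0.0)
                 = 0.843782 - 0.000000
                 = 0.843782

So there's approximately a 84.4% chance that X falls in this range.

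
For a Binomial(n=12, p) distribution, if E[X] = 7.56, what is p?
p = 0.63

For a Binomial(n, p) distribution:
E[X] = n × p

Given n = 12 and E[X] = 7.56:
7.56 = 12 × p
p = 7.56 / 12 = 0.63

Verification: Binomial(12, 0.63) has E[X] = 7.56 ✓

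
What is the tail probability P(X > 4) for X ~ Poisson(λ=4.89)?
0.539998

We have X ~ Poisson(λ=4.89).

P(X > 4) = 1 - P(X ≤ 4)
                = 1 - F(4)
                = 1 - 0.460002
                = 0.539998

So there's approximately a 54.0% chance that X exceeds 4.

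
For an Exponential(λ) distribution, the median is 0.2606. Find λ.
λ = 2.6598

For X ~ Exponential(λ), the CDF is F(x) = 1 - e^(-λx).
The median m satisfies F(m) = 0.5:
1 - e^(-λm) = 0.5
e^(-λm) = 0.5
λm = ln(2)
m = ln(2) / λ

Given m = 0.2606:
λ = ln(2) / 0.2606 = 0.693147 / 0.2606 = 2.6598

Verification: ln(2) / 2.6598 = 0.2606 ✓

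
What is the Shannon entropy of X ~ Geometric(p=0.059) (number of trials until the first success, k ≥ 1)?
3.8001 nats

We have X ~ Geometric(p=0.059) (number of trials until the first success, k ≥ 1).

The Shannon entropy measures the uncertainty or information content of the distribution.

For a Geometric distribution with p=0.059 (number of trials until the first success, k ≥ 1):
H(X) = 3.8001 nats

(In bits, this would be 5.4824 bits.)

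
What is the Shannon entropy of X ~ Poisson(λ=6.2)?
2.3163 nats

We have X ~ Poisson(λ=6.2).

The Shannon entropy measures the uncertainty or information content of the distribution.

For a Poisson distribution with λ=6.2:
H(X) = 2.3163 nats

(In bits, this would be 3.3417 bits.)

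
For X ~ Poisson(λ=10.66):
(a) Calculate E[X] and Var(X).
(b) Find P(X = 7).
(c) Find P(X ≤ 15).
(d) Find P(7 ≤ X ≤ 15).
(a) E[X] = 10.6600, Var(X) = 10.6600
(b) P(X = 7) = 0.072827
(c) P(X ≤ 15) = 0.924419
(d) P(7 ≤ X ≤ 15) = 0.830710

We have X ~ Poisson(λ=10.66).

(a) Moments:
E[X] = 10.6600
Var(X) = 10.6600
σ = √Var(X) = 3.2650

(b) Point probability using PMF:
P(X = 7) = 0.072827

(c) Cumulative probability using CDF:
P(X ≤ 15) = F(15) = 0.924419

(d) Range probability:
P(7 ≤ X ≤ 15) = P(X ≤ 15) - P(X ≤ 6)
                   = F(15) - F(6)
                   = 0.924419 - 0.093709
                   = 0.830710

This means approximately 83.1% of outcomes fall in the interval [7, 15].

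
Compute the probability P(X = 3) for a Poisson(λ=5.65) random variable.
0.105738

We have X ~ Poisson(λ=5.65).

For a Poisson distribution, the PMF gives us the probability of each outcome.

Using the PMF formula:
P(X = 3) = 0.105738

Rounded to 4 decimal places: 0.1057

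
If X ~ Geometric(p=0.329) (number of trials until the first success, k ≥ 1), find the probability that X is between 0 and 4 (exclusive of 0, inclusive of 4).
0.797283

We have X ~ Geometric(p=0.329) (number of trials until the first success, k ≥ 1).

To find P(0 < X ≤ 4), we use:
P(0 < X ≤ 4) = P(X ≤ 4) - P(X ≤ 0)
                 = F(4) - F(0)
                 = 0.797283 - 0.000000
                 = 0.797283

So there's approximately a 79.7% chance that X falls in this range.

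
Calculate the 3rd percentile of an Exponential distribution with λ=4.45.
0.0068

We have X ~ Exponential(λ=4.45).

We want to find x such that P(X ≤ x) = 0.03.

This is the 3rd percentile, which means 3% of values fall below this point.

Using the inverse CDF (quantile function):
x = F⁻¹(0.03) = 0.0068

Verification: P(X ≤ 0.0068) = 0.03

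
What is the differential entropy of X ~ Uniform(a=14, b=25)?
2.3979 nats

We have X ~ Uniform(a=14, b=25).

The differential entropy measures the uncertainty or information content of the distribution.

For a Uniform distribution with a=14, b=25:
h(X) = 2.3979 nats

(In bits, this would be 3.4594 bits.)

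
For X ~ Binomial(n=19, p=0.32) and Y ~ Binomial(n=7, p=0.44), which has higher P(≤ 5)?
Y has higher probability (P(Y ≤ 5) = 0.9684 > P(X ≤ 5) = 0.3990)

Compute P(≤ 5) for each distribution:

X ~ Binomial(n=19, p=0.32):
P(X ≤ 5) = 0.3990

Y ~ Binomial(n=7, p=0.44):
P(Y ≤ 5) = 0.9684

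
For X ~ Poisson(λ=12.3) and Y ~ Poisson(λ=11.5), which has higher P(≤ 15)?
Y has higher probability (P(Y ≤ 15) = 0.8783 > P(X ≤ 15) = 0.8219)

Compute P(≤ 15) for each distribution:

X ~ Poisson(λ=12.3):
P(X ≤ 15) = 0.8219

Y ~ Poisson(λ=11.5):
P(Y ≤ 15) = 0.8783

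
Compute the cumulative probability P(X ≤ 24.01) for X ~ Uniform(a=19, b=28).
0.556667

We have X ~ Uniform(a=19, b=28).

The CDF gives us P(X ≤ k).

Using the CDF:
P(X ≤ 24.01) = 0.556667

This means there's approximately a 55.7% chance that X is at most 24.01.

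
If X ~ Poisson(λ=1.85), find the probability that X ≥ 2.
0.551874

We have X ~ Poisson(λ=1.85).

For discrete distributions, P(X ≥ 2) = 1 - P(X ≤ 1).

P(X ≤ 1) = 0.448126
P(X ≥ 2) = 1 - 0.448126 = 0.551874

So there's approximately a 55.2% chance that X is at least 2.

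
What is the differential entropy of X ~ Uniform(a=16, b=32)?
2.7726 nats

We have X ~ Uniform(a=16, b=32).

The differential entropy measures the uncertainty or information content of the distribution.

For a Uniform distribution with a=16, b=32:
h(X) = 2.7726 nats

(In bits, this would be 4.0000 bits.)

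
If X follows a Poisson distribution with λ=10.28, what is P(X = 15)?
0.039705

We have X ~ Poisson(λ=10.28).

For a Poisson distribution, the PMF gives us the probability of each outcome.

Using the PMF formula:
P(X = 15) = 0.039705

Rounded to 4 decimal places: 0.0397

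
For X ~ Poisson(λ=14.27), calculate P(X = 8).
0.027070

We have X ~ Poisson(λ=14.27).

For a Poisson distribution, the PMF gives us the probability of each outcome.

Using the PMF formula:
P(X = 8) = 0.027070

Rounded to 4 decimal places: 0.0271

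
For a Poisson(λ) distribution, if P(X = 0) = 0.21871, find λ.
λ = 1.5200

For a Poisson(λ) distribution, the PMF at 0 is:
P(X = 0) = λ^0 e^(-λ) / 0! = e^(-λ)

Given P(X = 0) = 0.21871:
e^(-λ) = 0.21871
-λ = ln(0.21871)
λ = -ln(0.21871) = 1.5200

Verification: e^(-1.5200) = 0.21871 ✓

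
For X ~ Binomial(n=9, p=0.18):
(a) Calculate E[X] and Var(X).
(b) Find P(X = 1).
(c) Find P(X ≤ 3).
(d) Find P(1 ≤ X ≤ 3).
(a) E[X] = 1.6200, Var(X) = 1.3284
(b) P(X = 1) = 0.331151
(c) P(X ≤ 3) = 0.938466
(d) P(1 ≤ X ≤ 3) = 0.770847

We have X ~ Binomial(n=9, p=0.18).

(a) Moments:
E[X] = 1.6200
Var(X) = 1.3284
σ = √Var(X) = 1.1526

(b) Point probability using PMF:
P(X = 1) = 0.331151

(c) Cumulative probability using CDF:
P(X ≤ 3) = F(3) = 0.938466

(d) Range probability:
P(1 ≤ X ≤ 3) = P(X ≤ 3) - P(X ≤ 0)
                   = F(3) - F(0)
                   = 0.938466 - 0.167620
                   = 0.770847

This means approximately 77.1% of outcomes fall in the interval [1, 3].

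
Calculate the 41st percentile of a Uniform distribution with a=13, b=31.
20.3800

We have X ~ Uniform(a=13, b=31).

We want to find x such that P(X ≤ x) = 0.41.

This is the 41st percentile, which means 41% of values fall below this point.

Using the inverse CDF (quantile function):
x = F⁻¹(0.41) = 20.3800

Verification: P(X ≤ 20.3800) = 0.41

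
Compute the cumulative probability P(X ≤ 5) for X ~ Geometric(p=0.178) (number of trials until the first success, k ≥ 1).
0.624717

We have X ~ Geometric(p=0.178) (number of trials until the first success, k ≥ 1).

The CDF gives us P(X ≤ k).

Using the CDF:
P(X ≤ 5) = 0.624717

This means there's approximately a 62.5% chance that X is at most 5.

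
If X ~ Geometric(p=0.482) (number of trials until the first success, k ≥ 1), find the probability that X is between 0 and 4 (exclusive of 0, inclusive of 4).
0.928002

We have X ~ Geometric(p=0.482) (number of trials until the first success, k ≥ 1).

To find P(0 < X ≤ 4), we use:
P(0 < X ≤ 4) = P(X ≤ 4) - P(X ≤ 0)
                 = F(4) - F(0)
                 = 0.928002 - 0.000000
                 = 0.928002

So there's approximately a 92.8% chance that X falls in this range.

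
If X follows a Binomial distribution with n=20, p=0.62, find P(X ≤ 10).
0.189682

We have X ~ Binomial(n=20, p=0.62).

The CDF gives us P(X ≤ k).

Using the CDF:
P(X ≤ 10) = 0.189682

This means there's approximately a 19.0% chance that X is at most 10.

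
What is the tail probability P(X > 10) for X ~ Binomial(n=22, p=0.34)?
0.089331

We have X ~ Binomial(n=22, p=0.34).

P(X > 10) = 1 - P(X ≤ 10)
                = 1 - F(10)
                = 1 - 0.910669
                = 0.089331

So there's approximately a 8.9% chance that X exceeds 10.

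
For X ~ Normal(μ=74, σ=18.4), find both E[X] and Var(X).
E[X] = 74.0000, Var(X) = 338.5600

We have X ~ Normal(μ=74, σ=18.4).

For a Normal distribution with μ=74, σ=18.4:

Expected value:
E[X] = 74.0000

Variance:
Var(X) = 338.5600

Standard deviation:
σ = √Var(X) = 18.4000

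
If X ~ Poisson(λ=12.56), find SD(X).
3.5440

We have X ~ Poisson(λ=12.56).

For a Poisson distribution with λ=12.56:
σ = √Var(X) = 3.5440

The standard deviation is the square root of the variance.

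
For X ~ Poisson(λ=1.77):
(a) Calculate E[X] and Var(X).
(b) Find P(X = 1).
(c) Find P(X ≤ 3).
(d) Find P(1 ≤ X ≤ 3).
(a) E[X] = 1.7700, Var(X) = 1.7700
(b) P(X = 1) = 0.301489
(c) P(X ≤ 3) = 0.896063
(d) P(1 ≤ X ≤ 3) = 0.725730

We have X ~ Poisson(λ=1.77).

(a) Moments:
E[X] = 1.7700
Var(X) = 1.7700
σ = √Var(X) = 1.3304

(b) Point probability using PMF:
P(X = 1) = 0.301489

(c) Cumulative probability using CDF:
P(X ≤ 3) = F(3) = 0.896063

(d) Range probability:
P(1 ≤ X ≤ 3) = P(X ≤ 3) - P(X ≤ 0)
                   = F(3) - F(0)
                   = 0.896063 - 0.170333
                   = 0.725730

This means approximately 72.6% of outcomes fall in the interval [1, 3].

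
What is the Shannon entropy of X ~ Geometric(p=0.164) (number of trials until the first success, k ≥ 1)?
2.7210 nats

We have X ~ Geometric(p=0.164) (number of trials until the first success, k ≥ 1).

The Shannon entropy measures the uncertainty or information content of the distribution.

For a Geometric distribution with p=0.164 (number of trials until the first success, k ≥ 1):
H(X) = 2.7210 nats

(In bits, this would be 3.9256 bits.)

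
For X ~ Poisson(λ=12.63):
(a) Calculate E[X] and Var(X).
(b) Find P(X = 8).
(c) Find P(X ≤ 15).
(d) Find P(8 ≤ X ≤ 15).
(a) E[X] = 12.6300, Var(X) = 12.6300
(b) P(X = 8) = 0.052549
(c) P(X ≤ 15) = 0.795364
(d) P(8 ≤ X ≤ 15) = 0.729993

We have X ~ Poisson(λ=12.63).

(a) Moments:
E[X] = 12.6300
Var(X) = 12.6300
σ = √Var(X) = 3.5539

(b) Point probability using PMF:
P(X = 8) = 0.052549

(c) Cumulative probability using CDF:
P(X ≤ 15) = F(15) = 0.795364

(d) Range probability:
P(8 ≤ X ≤ 15) = P(X ≤ 15) - P(X ≤ 7)
                   = F(15) - F(7)
                   = 0.795364 - 0.065371
                   = 0.729993

This means approximately 73.0% of outcomes fall in the interval [8, 15].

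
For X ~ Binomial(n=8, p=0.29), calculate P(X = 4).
0.125812

We have X ~ Binomial(n=8, p=0.29).

For a Binomial distribution, the PMF gives us the probability of each outcome.

Using the PMF formula:
P(X = 4) = 0.125812

Rounded to 4 decimal places: 0.1258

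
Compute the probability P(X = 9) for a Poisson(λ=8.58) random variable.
0.130430

We have X ~ Poisson(λ=8.58).

For a Poisson distribution, the PMF gives us the probability of each outcome.

Using the PMF formula:
P(X = 9) = 0.130430

Rounded to 4 decimal places: 0.1304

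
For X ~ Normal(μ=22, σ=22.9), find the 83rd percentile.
43.8504

We have X ~ Normal(μ=22, σ=22.9).

We want to find x such that P(X ≤ x) = 0.83.

This is the 83rd percentile, which means 83% of values fall below this point.

Using the inverse CDF (quantile function):
x = F⁻¹(0.83) = 43.8504

Verification: P(X ≤ 43.8504) = 0.83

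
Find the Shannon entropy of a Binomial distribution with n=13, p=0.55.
2.0023 nats

We have X ~ Binomial(n=13, p=0.55).

The Shannon entropy measures the uncertainty or information content of the distribution.

For a Binomial distribution with n=13, p=0.55:
H(X) = 2.0023 nats

(In bits, this would be 2.8887 bits.)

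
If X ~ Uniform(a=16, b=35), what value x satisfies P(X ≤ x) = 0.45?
24.5500

We have X ~ Uniform(a=16, b=35).

We want to find x such that P(X ≤ x) = 0.45.

This is the 45th percentile, which means 45% of values fall below this point.

Using the inverse CDF (quantile function):
x = F⁻¹(0.45) = 24.5500

Verification: P(X ≤ 24.5500) = 0.45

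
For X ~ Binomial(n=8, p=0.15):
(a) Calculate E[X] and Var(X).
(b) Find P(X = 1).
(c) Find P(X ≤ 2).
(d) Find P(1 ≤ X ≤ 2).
(a) E[X] = 1.2000, Var(X) = 1.0200
(b) P(X = 1) = 0.384693
(c) P(X ≤ 2) = 0.894787
(d) P(1 ≤ X ≤ 2) = 0.622297

We have X ~ Binomial(n=8, p=0.15).

(a) Moments:
E[X] = 1.2000
Var(X) = 1.0200
σ = √Var(X) = 1.0100

(b) Point probability using PMF:
P(X = 1) = 0.384693

(c) Cumulative probability using CDF:
P(X ≤ 2) = F(2) = 0.894787

(d) Range probability:
P(1 ≤ X ≤ 2) = P(X ≤ 2) - P(X ≤ 0)
                   = F(2) - F(0)
                   = 0.894787 - 0.272491
                   = 0.622297

This means approximately 62.2% of outcomes fall in the interval [1, 2].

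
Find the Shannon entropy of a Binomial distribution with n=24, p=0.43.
2.3045 nats

We have X ~ Binomial(n=24, p=0.43).

The Shannon entropy measures the uncertainty or information content of the distribution.

For a Binomial distribution with n=24, p=0.43:
H(X) = 2.3045 nats

(In bits, this would be 3.3246 bits.)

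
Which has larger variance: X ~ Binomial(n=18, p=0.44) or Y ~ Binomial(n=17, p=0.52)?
X has larger variance (4.4352 > 4.2432)

Compute the variance for each distribution:

X ~ Binomial(n=18, p=0.44):
Var(X) = 4.4352

Y ~ Binomial(n=17, p=0.52):
Var(Y) = 4.2432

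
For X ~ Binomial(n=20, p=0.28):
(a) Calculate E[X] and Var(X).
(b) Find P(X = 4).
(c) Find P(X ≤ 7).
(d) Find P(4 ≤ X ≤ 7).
(a) E[X] = 5.6000, Var(X) = 4.0320
(b) P(X = 4) = 0.155327
(c) P(X ≤ 7) = 0.829272
(d) P(4 ≤ X ≤ 7) = 0.682713

We have X ~ Binomial(n=20, p=0.28).

(a) Moments:
E[X] = 5.6000
Var(X) = 4.0320
σ = √Var(X) = 2.0080

(b) Point probability using PMF:
P(X = 4) = 0.155327

(c) Cumulative probability using CDF:
P(X ≤ 7) = F(7) = 0.829272

(d) Range probability:
P(4 ≤ X ≤ 7) = P(X ≤ 7) - P(X ≤ 3)
                   = F(7) - F(3)
                   = 0.829272 - 0.146560
                   = 0.682713

This means approximately 68.3% of outcomes fall in the interval [4, 7].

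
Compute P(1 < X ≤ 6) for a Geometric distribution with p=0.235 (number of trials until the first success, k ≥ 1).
0.564567

We have X ~ Geometric(p=0.235) (number of trials until the first success, k ≥ 1).

To find P(1 < X ≤ 6), we use:
P(1 < X ≤ 6) = P(X ≤ 6) - P(X ≤ 1)
                 = F(6) - F(1)
                 = 0.799567 - 0.235000
                 = 0.564567

So there's approximately a 56.5% chance that X falls in this range.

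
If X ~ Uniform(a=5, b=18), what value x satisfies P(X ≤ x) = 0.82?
15.6600

We have X ~ Uniform(a=5, b=18).

We want to find x such that P(X ≤ x) = 0.82.

This is the 82nd percentile, which means 82% of values fall below this point.

Using the inverse CDF (quantile function):
x = F⁻¹(0.82) = 15.6600

Verification: P(X ≤ 15.6600) = 0.82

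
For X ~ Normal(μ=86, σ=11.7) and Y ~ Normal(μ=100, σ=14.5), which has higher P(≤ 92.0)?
X has higher probability (P(X ≤ 92.0) = 0.6960 > P(Y ≤ 92.0) = 0.2906)

Compute P(≤ 92.0) for each distribution:

X ~ Normal(μ=86, σ=11.7):
P(X ≤ 92.0) = 0.6960

Y ~ Normal(μ=100, σ=14.5):
P(Y ≤ 92.0) = 0.2906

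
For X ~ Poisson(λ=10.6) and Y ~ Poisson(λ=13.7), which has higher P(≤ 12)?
X has higher probability (P(X ≤ 12) = 0.7316 > P(Y ≤ 12) = 0.3886)

Compute P(≤ 12) for each distribution:

X ~ Poisson(λ=10.6):
P(X ≤ 12) = 0.7316

Y ~ Poisson(λ=13.7):
P(Y ≤ 12) = 0.3886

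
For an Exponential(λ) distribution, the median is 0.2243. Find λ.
λ = 3.0903

For X ~ Exponential(λ), the CDF is F(x) = 1 - e^(-λx).
The median m satisfies F(m) = 0.5:
1 - e^(-λm) = 0.5
e^(-λm) = 0.5
λm = ln(2)
m = ln(2) / λ

Given m = 0.2243:
λ = ln(2) / 0.2243 = 0.693147 / 0.2243 = 3.0903

Verification: ln(2) / 3.0903 = 0.2243 ✓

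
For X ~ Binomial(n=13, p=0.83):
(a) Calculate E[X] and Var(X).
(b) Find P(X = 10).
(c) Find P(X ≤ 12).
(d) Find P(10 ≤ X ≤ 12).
(a) E[X] = 10.7900, Var(X) = 1.8343
(b) P(X = 10) = 0.218019
(c) P(X ≤ 12) = 0.911281
(d) P(10 ≤ X ≤ 12) = 0.744549

We have X ~ Binomial(n=13, p=0.83).

(a) Moments:
E[X] = 10.7900
Var(X) = 1.8343
σ = √Var(X) = 1.3544

(b) Point probability using PMF:
P(X = 10) = 0.218019

(c) Cumulative probability using CDF:
P(X ≤ 12) = F(12) = 0.911281

(d) Range probability:
P(10 ≤ X ≤ 12) = P(X ≤ 12) - P(X ≤ 9)
                   = F(12) - F(9)
                   = 0.911281 - 0.166733
                   = 0.744549

This means approximately 74.5% of outcomes fall in the interval [10, 12].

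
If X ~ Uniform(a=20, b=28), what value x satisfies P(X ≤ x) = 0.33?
22.6400

We have X ~ Uniform(a=20, b=28).

We want to find x such that P(X ≤ x) = 0.33.

This is the 33rd percentile, which means 33% of values fall below this point.

Using the inverse CDF (quantile function):
x = F⁻¹(0.33) = 22.6400

Verification: P(X ≤ 22.6400) = 0.33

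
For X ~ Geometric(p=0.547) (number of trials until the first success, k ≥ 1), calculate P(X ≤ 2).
0.794791

We have X ~ Geometric(p=0.547) (number of trials until the first success, k ≥ 1).

The CDF gives us P(X ≤ k).

Using the CDF:
P(X ≤ 2) = 0.794791

This means there's approximately a 79.5% chance that X is at most 2.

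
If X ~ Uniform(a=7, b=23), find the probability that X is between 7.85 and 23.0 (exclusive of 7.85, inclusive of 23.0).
0.946875

We have X ~ Uniform(a=7, b=23).

To find P(7.85 < X ≤ 23.0), we use:
P(7.85 < X ≤ 23.0) = P(X ≤ 23.0) - P(X ≤ 7.85)
                 = F(23.0) - F(7.85)
                 = 1.000000 - 0.053125
                 = 0.946875

So there's approximately a 94.7% chance that X falls in this range.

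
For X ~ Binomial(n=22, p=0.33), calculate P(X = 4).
0.064212

We have X ~ Binomial(n=22, p=0.33).

For a Binomial distribution, the PMF gives us the probability of each outcome.

Using the PMF formula:
P(X = 4) = 0.064212

Rounded to 4 decimal places: 0.0642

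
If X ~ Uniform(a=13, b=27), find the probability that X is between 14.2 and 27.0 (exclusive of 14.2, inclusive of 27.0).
0.914286

We have X ~ Uniform(a=13, b=27).

To find P(14.2 < X ≤ 27.0), we use:
P(14.2 < X ≤ 27.0) = P(X ≤ 27.0) - P(X ≤ 14.2)
                 = F(27.0) - F(14.2)
                 = 1.000000 - 0.085714
                 = 0.914286

So there's approximately a 91.4% chance that X falls in this range.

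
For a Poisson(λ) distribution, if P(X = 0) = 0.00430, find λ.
λ = 5.4491

For a Poisson(λ) distribution, the PMF at 0 is:
P(X = 0) = λ^0 e^(-λ) / 0! = e^(-λ)

Given P(X = 0) = 0.00430:
e^(-λ) = 0.00430
-λ = ln(0.00430)
λ = -ln(0.00430) = 5.4491

Verification: e^(-5.4491) = 0.00430 ✓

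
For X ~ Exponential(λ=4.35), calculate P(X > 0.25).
0.337058

We have X ~ Exponential(λ=4.35).

P(X > 0.25) = 1 - P(X ≤ 0.25)
                = 1 - F(0.25)
                = 1 - 0.662942
                = 0.337058

So there's approximately a 33.7% chance that X exceeds 0.25.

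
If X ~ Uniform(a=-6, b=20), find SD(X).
7.5056

We have X ~ Uniform(a=-6, b=20).

For a Uniform distribution with a=-6, b=20:
σ = √Var(X) = 7.5056

The standard deviation is the square root of the variance.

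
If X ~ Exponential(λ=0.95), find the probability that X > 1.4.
0.264477

We have X ~ Exponential(λ=0.95).

P(X > 1.4) = 1 - P(X ≤ 1.4)
                = 1 - F(1.4)
                = 1 - 0.735523
                = 0.264477

So there's approximately a 26.4% chance that X exceeds 1.4.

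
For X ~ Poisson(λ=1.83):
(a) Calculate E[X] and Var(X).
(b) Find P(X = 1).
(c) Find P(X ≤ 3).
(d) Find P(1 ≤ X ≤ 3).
(a) E[X] = 1.8300, Var(X) = 1.8300
(b) P(X = 1) = 0.293557
(c) P(X ≤ 3) = 0.886424
(d) P(1 ≤ X ≤ 3) = 0.726010

We have X ~ Poisson(λ=1.83).

(a) Moments:
E[X] = 1.8300
Var(X) = 1.8300
σ = √Var(X) = 1.3528

(b) Point probability using PMF:
P(X = 1) = 0.293557

(c) Cumulative probability using CDF:
P(X ≤ 3) = F(3) = 0.886424

(d) Range probability:
P(1 ≤ X ≤ 3) = P(X ≤ 3) - P(X ≤ 0)
                   = F(3) - F(0)
                   = 0.886424 - 0.160414
                   = 0.726010

This means approximately 72.6% of outcomes fall in the interval [1, 3].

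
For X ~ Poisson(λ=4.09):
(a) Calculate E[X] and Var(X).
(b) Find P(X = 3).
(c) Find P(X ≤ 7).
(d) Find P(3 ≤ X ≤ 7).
(a) E[X] = 4.0900, Var(X) = 4.0900
(b) P(X = 3) = 0.190877
(c) P(X ≤ 7) = 0.943326
(d) P(3 ≤ X ≤ 7) = 0.718116

We have X ~ Poisson(λ=4.09).

(a) Moments:
E[X] = 4.0900
Var(X) = 4.0900
σ = √Var(X) = 2.0224

(b) Point probability using PMF:
P(X = 3) = 0.190877

(c) Cumulative probability using CDF:
P(X ≤ 7) = F(7) = 0.943326

(d) Range probability:
P(3 ≤ X ≤ 7) = P(X ≤ 7) - P(X ≤ 2)
                   = F(7) - F(2)
                   = 0.943326 - 0.225210
                   = 0.718116

This means approximately 71.8% of outcomes fall in the interval [3, 7].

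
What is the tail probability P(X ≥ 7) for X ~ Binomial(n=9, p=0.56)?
0.164088

We have X ~ Binomial(n=9, p=0.56).

For discrete distributions, P(X ≥ 7) = 1 - P(X ≤ 6).

P(X ≤ 6) = 0.835912
P(X ≥ 7) = 1 - 0.835912 = 0.164088

So there's approximately a 16.4% chance that X is at least 7.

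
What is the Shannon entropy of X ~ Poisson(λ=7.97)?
2.4455 nats

We have X ~ Poisson(λ=7.97).

The Shannon entropy measures the uncertainty or information content of the distribution.

For a Poisson distribution with λ=7.97:
H(X) = 2.4455 nats

(In bits, this would be 3.5281 bits.)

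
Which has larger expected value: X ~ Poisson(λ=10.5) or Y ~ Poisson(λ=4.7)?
X has larger mean (10.5000 > 4.7000)

Compute the expected value for each distribution:

X ~ Poisson(λ=10.5):
E[X] = 10.5000

Y ~ Poisson(λ=4.7):
E[Y] = 4.7000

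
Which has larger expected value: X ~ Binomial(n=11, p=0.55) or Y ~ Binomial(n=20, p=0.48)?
Y has larger mean (9.6000 > 6.0500)

Compute the expected value for each distribution:

X ~ Binomial(n=11, p=0.55):
E[X] = 6.0500

Y ~ Binomial(n=20, p=0.48):
E[Y] = 9.6000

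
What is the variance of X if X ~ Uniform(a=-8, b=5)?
14.0833

We have X ~ Uniform(a=-8, b=5).

For a Uniform distribution with a=-8, b=5:
Var(X) = 14.0833

The variance measures the spread of the distribution around the mean.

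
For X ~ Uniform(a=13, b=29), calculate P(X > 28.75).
0.015625

We have X ~ Uniform(a=13, b=29).

P(X > 28.75) = 1 - P(X ≤ 28.75)
                = 1 - F(28.75)
                = 1 - 0.984375
                = 0.015625

So there's approximately a 1.6% chance that X exceeds 28.75.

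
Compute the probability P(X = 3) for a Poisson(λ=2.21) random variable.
0.197349

We have X ~ Poisson(λ=2.21).

For a Poisson distribution, the PMF gives us the probability of each outcome.

Using the PMF formula:
P(X = 3) = 0.197349

Rounded to 4 decimal places: 0.1973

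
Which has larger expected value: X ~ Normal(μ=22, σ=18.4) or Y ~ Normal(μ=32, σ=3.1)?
Y has larger mean (32.0000 > 22.0000)

Compute the expected value for each distribution:

X ~ Normal(μ=22, σ=18.4):
E[X] = 22.0000

Y ~ Normal(μ=32, σ=3.1):
E[Y] = 32.0000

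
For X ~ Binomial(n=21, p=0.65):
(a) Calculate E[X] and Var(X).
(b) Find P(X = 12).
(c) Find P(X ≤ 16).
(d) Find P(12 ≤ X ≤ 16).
(a) E[X] = 13.6500, Var(X) = 4.7775
(b) P(X = 12) = 0.131770
(c) P(X ≤ 16) = 0.907641
(d) P(12 ≤ X ≤ 16) = 0.745316

We have X ~ Binomial(n=21, p=0.65).

(a) Moments:
E[X] = 13.6500
Var(X) = 4.7775
σ = √Var(X) = 2.1857

(b) Point probability using PMF:
P(X = 12) = 0.131770

(c) Cumulative probability using CDF:
P(X ≤ 16) = F(16) = 0.907641

(d) Range probability:
P(12 ≤ X ≤ 16) = P(X ≤ 16) - P(X ≤ 11)
                   = F(16) - F(11)
                   = 0.907641 - 0.162325
                   = 0.745316

This means approximately 74.5% of outcomes fall in the interval [12, 16].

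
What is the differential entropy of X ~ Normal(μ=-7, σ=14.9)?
4.1203 nats

We have X ~ Normal(μ=-7, σ=14.9).

The differential entropy measures the uncertainty or information content of the distribution.

For a Normal distribution with μ=-7, σ=14.9:
h(X) = 4.1203 nats

(In bits, this would be 5.9443 bits.)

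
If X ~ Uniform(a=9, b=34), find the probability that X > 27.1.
0.276000

We have X ~ Uniform(a=9, b=34).

P(X > 27.1) = 1 - P(X ≤ 27.1)
                = 1 - F(27.1)
                = 1 - 0.724000
                = 0.276000

So there's approximately a 27.6% chance that X exceeds 27.1.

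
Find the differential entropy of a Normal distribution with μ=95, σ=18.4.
4.3313 nats

We have X ~ Normal(μ=95, σ=18.4).

The differential entropy measures the uncertainty or information content of the distribution.

For a Normal distribution with μ=95, σ=18.4:
h(X) = 4.3313 nats

(In bits, this would be 6.2487 bits.)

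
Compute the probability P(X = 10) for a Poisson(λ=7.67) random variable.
0.090605

We have X ~ Poisson(λ=7.67).

For a Poisson distribution, the PMF gives us the probability of each outcome.

Using the PMF formula:
P(X = 10) = 0.090605

Rounded to 4 decimal places: 0.0906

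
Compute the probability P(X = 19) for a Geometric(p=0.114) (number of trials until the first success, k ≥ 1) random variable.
0.012904

We have X ~ Geometric(p=0.114) (number of trials until the first success, k ≥ 1).

For a Geometric distribution, the PMF gives us the probability of each outcome.

Using the PMF formula:
P(X = 19) = 0.012904

Rounded to 4 decimal places: 0.0129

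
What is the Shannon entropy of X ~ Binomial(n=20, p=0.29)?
2.1222 nats

We have X ~ Binomial(n=20, p=0.29).

The Shannon entropy measures the uncertainty or information content of the distribution.

For a Binomial distribution with n=20, p=0.29:
H(X) = 2.1222 nats

(In bits, this would be 3.0617 bits.)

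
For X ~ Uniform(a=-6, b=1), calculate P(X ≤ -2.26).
0.534286

We have X ~ Uniform(a=-6, b=1).

The CDF gives us P(X ≤ k).

Using the CDF:
P(X ≤ -2.26) = 0.534286

This means there's approximately a 53.4% chance that X is at most -2.26.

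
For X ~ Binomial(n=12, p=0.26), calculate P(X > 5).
0.064624

We have X ~ Binomial(n=12, p=0.26).

P(X > 5) = 1 - P(X ≤ 5)
                = 1 - F(5)
                = 1 - 0.935376
                = 0.064624

So there's approximately a 6.5% chance that X exceeds 5.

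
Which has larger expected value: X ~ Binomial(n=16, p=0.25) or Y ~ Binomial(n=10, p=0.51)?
Y has larger mean (5.1000 > 4.0000)

Compute the expected value for each distribution:

X ~ Binomial(n=16, p=0.25):
E[X] = 4.0000

Y ~ Binomial(n=10, p=0.51):
E[Y] = 5.1000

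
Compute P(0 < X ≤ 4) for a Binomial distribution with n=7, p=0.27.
0.871384

We have X ~ Binomial(n=7, p=0.27).

To find P(0 < X ≤ 4), we use:
P(0 < X ≤ 4) = P(X ≤ 4) - P(X ≤ 0)
                 = F(4) - F(0)
                 = 0.981858 - 0.110474
                 = 0.871384

So there's approximately a 87.1% chance that X falls in this range.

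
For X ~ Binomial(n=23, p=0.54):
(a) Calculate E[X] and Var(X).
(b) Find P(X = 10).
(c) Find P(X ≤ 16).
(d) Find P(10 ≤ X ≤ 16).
(a) E[X] = 12.4200, Var(X) = 5.7132
(b) P(X = 10) = 0.099596
(c) P(X ≤ 16) = 0.958265
(d) P(10 ≤ X ≤ 16) = 0.847205

We have X ~ Binomial(n=23, p=0.54).

(a) Moments:
E[X] = 12.4200
Var(X) = 5.7132
σ = √Var(X) = 2.3902

(b) Point probability using PMF:
P(X = 10) = 0.099596

(c) Cumulative probability using CDF:
P(X ≤ 16) = F(16) = 0.958265

(d) Range probability:
P(10 ≤ X ≤ 16) = P(X ≤ 16) - P(X ≤ 9)
                   = F(16) - F(9)
                   = 0.958265 - 0.111059
                   = 0.847205

This means approximately 84.7% of outcomes fall in the interval [10, 16].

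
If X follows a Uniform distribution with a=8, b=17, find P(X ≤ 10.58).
0.286667

We have X ~ Uniform(a=8, b=17).

The CDF gives us P(X ≤ k).

Using the CDF:
P(X ≤ 10.58) = 0.286667

This means there's approximately a 28.7% chance that X is at most 10.58.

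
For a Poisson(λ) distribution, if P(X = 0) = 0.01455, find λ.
λ = 4.2302

For a Poisson(λ) distribution, the PMF at 0 is:
P(X = 0) = λ^0 e^(-λ) / 0! = e^(-λ)

Given P(X = 0) = 0.01455:
e^(-λ) = 0.01455
-λ = ln(0.01455)
λ = -ln(0.01455) = 4.2302

Verification: e^(-4.2302) = 0.01455 ✓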